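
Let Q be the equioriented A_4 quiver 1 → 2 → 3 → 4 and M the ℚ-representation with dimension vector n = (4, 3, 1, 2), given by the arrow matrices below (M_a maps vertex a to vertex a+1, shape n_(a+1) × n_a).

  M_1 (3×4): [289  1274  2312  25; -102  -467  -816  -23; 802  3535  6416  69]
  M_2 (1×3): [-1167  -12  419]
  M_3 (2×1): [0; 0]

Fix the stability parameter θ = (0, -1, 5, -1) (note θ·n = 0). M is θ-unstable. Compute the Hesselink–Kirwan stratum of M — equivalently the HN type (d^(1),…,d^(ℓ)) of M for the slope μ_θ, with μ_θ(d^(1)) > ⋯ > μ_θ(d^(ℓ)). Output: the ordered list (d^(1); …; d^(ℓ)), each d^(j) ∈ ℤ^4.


Via rank(M_{q-1}∘⋯∘M_p): M ≅ I[1,1], I[1,2]^2, I[1,3], I[4,4]^2.
μ_θ-semistable layers: μ^(1)=5; μ^(2)=0; μ^(3)=-1/2; μ^(4)=-1

((0, 0, 1, 0); (1, 0, 0, 0); (3, 3, 0, 0); (0, 0, 0, 2))


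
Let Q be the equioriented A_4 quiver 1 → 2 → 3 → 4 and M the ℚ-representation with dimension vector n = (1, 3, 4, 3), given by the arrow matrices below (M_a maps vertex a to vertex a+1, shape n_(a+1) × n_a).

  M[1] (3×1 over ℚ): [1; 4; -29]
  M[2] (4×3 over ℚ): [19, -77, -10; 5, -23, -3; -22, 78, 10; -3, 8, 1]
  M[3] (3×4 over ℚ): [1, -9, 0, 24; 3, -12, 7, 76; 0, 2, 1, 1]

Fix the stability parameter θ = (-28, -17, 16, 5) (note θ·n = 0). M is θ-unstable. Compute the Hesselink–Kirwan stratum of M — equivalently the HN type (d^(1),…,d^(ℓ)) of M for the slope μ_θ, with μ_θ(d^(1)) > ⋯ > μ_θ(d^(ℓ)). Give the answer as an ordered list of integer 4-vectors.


Via rank(M_{q-1}∘⋯∘M_p): M ≅ I[1,4], I[2,4]^2, I[3,3].
μ_θ-semistable layers: μ^(1)=16; μ^(2)=21/2; μ^(3)=-17; μ^(4)=-28

((0, 0, 1, 0); (0, 0, 3, 3); (0, 3, 0, 0); (1, 0, 0, 0))


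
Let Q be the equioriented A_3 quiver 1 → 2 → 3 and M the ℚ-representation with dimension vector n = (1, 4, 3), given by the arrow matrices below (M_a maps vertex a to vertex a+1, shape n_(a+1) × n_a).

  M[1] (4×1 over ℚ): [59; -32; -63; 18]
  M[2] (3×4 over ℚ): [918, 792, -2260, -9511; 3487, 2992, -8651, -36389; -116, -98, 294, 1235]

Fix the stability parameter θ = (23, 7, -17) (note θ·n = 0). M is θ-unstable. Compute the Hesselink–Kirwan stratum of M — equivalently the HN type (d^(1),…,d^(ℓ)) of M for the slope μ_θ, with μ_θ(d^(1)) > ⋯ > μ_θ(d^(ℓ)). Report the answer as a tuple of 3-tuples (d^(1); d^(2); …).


Barcode: M ≅ I[1,2], I[2,3]^3. HN layers by μ_θ (2 steps, strictly decreasing):
  μ^(1)=15; μ^(2)=-5

((1, 1, 0); (0, 3, 3))


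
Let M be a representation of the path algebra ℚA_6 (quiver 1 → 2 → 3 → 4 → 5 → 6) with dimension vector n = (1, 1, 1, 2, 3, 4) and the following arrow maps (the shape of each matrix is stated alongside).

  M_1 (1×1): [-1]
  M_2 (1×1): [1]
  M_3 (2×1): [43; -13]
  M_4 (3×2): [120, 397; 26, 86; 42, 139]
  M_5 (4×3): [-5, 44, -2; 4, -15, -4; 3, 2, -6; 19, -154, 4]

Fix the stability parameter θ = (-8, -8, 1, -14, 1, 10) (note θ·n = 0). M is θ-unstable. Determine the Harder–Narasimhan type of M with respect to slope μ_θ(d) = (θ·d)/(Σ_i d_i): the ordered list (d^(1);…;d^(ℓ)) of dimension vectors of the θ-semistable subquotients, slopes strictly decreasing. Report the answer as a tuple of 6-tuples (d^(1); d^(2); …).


Via rank(M_{q-1}∘⋯∘M_p): M ≅ I[1,6], I[4,6], I[5,6], I[6,6].
μ_θ-semistable layers: μ^(1)=10; μ^(2)=1; μ^(3)=-13/2; μ^(4)=-8; μ^(5)=-14

((0, 0, 0, 0, 0, 4); (0, 0, 0, 0, 3, 0); (0, 0, 1, 1, 0, 0); (1, 1, 0, 0, 0, 0); (0, 0, 0, 1, 0, 0))


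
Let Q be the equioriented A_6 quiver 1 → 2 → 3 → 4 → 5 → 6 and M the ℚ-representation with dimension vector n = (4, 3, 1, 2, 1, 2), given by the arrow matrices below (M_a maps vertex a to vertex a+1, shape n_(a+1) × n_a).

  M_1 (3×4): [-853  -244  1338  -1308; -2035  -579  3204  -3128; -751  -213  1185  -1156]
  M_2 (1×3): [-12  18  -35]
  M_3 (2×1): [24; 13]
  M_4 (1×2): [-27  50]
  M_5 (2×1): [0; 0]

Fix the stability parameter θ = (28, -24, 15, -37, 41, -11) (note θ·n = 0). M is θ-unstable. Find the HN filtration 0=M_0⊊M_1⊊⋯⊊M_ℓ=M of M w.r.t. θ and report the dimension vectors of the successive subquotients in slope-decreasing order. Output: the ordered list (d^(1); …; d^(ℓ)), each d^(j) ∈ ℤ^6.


Interval decomposition of M: I[1,1], I[1,2]^2, I[1,5], I[4,4], I[6,6]^2.
HN type (ℓ=6): μ^(1)=41; μ^(2)=28; μ^(3)=2; μ^(4)=-9/2; μ^(5)=-11; μ^(6)=-37

((0, 0, 0, 0, 1, 0); (1, 0, 0, 0, 0, 0); (2, 2, 0, 0, 0, 0); (1, 1, 1, 1, 0, 0); (0, 0, 0, 0, 0, 2); (0, 0, 0, 1, 0, 0))


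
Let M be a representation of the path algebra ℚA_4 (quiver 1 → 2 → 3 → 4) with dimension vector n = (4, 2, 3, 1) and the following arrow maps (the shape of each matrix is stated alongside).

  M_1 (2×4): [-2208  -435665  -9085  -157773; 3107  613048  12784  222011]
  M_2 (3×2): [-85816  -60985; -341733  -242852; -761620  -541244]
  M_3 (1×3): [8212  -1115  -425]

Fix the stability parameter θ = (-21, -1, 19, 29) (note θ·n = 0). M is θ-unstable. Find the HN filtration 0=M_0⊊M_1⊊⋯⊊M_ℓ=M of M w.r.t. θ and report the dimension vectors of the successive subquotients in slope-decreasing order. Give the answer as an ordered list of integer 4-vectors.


Barcode: M ≅ I[1,1]^2, I[1,3], I[1,4], I[3,3]. HN layers by μ_θ (4 steps, strictly decreasing):
  μ^(1)=29; μ^(2)=19; μ^(3)=-1; μ^(4)=-21

((0, 0, 0, 1); (0, 0, 3, 0); (0, 2, 0, 0); (4, 0, 0, 0))


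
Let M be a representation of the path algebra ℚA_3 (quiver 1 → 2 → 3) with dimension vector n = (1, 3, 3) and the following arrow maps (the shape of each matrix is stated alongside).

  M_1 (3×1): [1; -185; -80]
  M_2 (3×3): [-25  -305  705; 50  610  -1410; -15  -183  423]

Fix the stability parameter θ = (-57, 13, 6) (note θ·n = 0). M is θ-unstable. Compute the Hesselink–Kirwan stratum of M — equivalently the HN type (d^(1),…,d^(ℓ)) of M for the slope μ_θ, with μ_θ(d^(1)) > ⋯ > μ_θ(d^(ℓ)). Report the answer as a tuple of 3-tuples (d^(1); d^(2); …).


Interval decomposition of M: I[1,2], I[2,2], I[2,3], I[3,3]^2.
HN type (ℓ=4): μ^(1)=13; μ^(2)=19/2; μ^(3)=6; μ^(4)=-57

((0, 2, 0); (0, 1, 1); (0, 0, 2); (1, 0, 0))


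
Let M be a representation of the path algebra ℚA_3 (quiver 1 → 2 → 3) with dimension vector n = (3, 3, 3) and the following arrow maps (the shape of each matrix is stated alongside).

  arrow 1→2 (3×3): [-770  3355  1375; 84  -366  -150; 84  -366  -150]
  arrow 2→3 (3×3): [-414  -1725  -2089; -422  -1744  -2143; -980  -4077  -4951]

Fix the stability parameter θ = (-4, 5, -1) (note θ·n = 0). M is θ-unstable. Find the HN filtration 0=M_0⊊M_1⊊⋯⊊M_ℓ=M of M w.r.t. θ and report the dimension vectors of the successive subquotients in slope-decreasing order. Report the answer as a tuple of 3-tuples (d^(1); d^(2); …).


Barcode: M ≅ I[1,1]^2, I[1,3], I[2,3]^2. HN layers by μ_θ (2 steps, strictly decreasing):
  μ^(1)=2; μ^(2)=-4

((0, 3, 3); (3, 0, 0))


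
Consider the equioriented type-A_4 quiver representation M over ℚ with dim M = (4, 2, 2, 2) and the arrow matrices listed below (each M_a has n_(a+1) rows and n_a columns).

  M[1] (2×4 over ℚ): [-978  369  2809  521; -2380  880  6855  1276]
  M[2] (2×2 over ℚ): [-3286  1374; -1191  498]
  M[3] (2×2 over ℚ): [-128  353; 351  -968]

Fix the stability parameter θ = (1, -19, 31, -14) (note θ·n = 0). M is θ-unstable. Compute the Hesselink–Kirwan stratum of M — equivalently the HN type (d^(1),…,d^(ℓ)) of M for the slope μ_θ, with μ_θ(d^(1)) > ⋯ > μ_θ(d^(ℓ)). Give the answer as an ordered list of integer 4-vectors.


Via rank(M_{q-1}∘⋯∘M_p): M ≅ I[1,1]^2, I[1,4]^2.
μ_θ-semistable layers: μ^(1)=17/2; μ^(2)=1; μ^(3)=-9

((0, 0, 2, 2); (2, 0, 0, 0); (2, 2, 0, 0))


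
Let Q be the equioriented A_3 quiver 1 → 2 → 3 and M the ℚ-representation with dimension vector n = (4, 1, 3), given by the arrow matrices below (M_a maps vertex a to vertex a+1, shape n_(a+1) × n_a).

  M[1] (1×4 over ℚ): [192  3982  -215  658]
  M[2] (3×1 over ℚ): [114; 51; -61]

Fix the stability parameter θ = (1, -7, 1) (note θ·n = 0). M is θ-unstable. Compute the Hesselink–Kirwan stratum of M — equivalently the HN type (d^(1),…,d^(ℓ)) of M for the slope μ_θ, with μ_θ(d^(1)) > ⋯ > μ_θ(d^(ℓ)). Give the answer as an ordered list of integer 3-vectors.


Barcode: M ≅ I[1,1]^3, I[1,3], I[3,3]^2. HN layers by μ_θ (2 steps, strictly decreasing):
  μ^(1)=1; μ^(2)=-3

((3, 0, 3); (1, 1, 0))


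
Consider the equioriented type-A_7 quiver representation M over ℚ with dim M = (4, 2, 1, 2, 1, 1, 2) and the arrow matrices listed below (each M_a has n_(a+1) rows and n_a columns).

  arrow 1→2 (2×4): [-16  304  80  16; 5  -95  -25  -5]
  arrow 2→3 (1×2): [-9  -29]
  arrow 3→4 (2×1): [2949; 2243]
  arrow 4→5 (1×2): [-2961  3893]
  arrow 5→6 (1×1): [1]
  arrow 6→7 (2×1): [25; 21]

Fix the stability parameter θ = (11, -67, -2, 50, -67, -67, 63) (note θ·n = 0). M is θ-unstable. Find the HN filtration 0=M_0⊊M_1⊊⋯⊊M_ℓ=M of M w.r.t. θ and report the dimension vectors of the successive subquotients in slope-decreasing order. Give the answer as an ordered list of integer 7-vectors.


Barcode: M ≅ I[1,1]^3, I[1,7], I[2,2], I[4,4], I[7,7]. HN layers by μ_θ (6 steps, strictly decreasing):
  μ^(1)=63; μ^(2)=50; μ^(3)=11; μ^(4)=-43/2; μ^(5)=-28; μ^(6)=-67

((0, 0, 0, 0, 0, 0, 2); (0, 0, 0, 1, 0, 0, 0); (3, 0, 0, 0, 0, 0, 0); (0, 0, 1, 1, 1, 1, 0); (1, 1, 0, 0, 0, 0, 0); (0, 1, 0, 0, 0, 0, 0))


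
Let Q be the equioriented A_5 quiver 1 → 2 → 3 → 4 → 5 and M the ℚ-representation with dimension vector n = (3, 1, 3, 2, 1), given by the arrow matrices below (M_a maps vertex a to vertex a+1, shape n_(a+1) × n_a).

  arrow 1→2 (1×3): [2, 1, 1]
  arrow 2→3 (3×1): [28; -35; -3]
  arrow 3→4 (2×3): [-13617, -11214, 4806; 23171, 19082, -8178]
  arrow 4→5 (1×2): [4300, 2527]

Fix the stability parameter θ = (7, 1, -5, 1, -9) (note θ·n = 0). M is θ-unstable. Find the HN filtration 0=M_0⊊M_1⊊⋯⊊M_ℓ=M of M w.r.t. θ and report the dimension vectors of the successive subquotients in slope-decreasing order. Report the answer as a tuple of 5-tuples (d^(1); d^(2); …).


Via rank(M_{q-1}∘⋯∘M_p): M ≅ I[1,1]^2, I[1,5], I[3,3]^2, I[4,4].
μ_θ-semistable layers: μ^(1)=7; μ^(2)=1; μ^(3)=-1; μ^(4)=-5

((2, 0, 0, 0, 0); (0, 0, 0, 1, 0); (1, 1, 1, 1, 1); (0, 0, 2, 0, 0))


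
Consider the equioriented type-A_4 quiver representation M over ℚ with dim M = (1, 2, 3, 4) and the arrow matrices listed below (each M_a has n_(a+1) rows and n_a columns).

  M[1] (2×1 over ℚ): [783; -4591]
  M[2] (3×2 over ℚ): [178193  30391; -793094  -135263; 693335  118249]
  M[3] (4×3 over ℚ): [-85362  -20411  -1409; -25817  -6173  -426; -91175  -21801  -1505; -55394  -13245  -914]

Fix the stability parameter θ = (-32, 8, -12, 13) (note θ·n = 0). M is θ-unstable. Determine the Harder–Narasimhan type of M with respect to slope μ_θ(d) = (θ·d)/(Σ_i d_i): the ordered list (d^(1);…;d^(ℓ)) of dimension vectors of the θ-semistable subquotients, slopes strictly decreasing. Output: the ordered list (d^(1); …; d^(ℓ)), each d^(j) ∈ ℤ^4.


Via rank(M_{q-1}∘⋯∘M_p): M ≅ I[1,4], I[2,4], I[3,4], I[4,4].
μ_θ-semistable layers: μ^(1)=13; μ^(2)=-2; μ^(3)=-12; μ^(4)=-32

((0, 0, 0, 4); (0, 2, 2, 0); (0, 0, 1, 0); (1, 0, 0, 0))


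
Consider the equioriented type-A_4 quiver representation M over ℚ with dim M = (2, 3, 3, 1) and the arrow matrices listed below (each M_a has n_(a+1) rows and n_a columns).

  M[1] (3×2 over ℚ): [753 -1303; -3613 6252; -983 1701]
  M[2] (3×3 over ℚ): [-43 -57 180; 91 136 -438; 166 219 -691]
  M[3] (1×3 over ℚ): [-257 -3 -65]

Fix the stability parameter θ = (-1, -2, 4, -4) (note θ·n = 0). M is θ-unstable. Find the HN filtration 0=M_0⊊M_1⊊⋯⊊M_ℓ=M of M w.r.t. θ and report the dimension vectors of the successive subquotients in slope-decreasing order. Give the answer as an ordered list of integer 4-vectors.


Via rank(M_{q-1}∘⋯∘M_p): M ≅ I[1,3], I[1,4], I[2,3].
μ_θ-semistable layers: μ^(1)=4; μ^(2)=0; μ^(3)=-3/2; μ^(4)=-2

((0, 0, 2, 0); (0, 0, 1, 1); (2, 2, 0, 0); (0, 1, 0, 0))


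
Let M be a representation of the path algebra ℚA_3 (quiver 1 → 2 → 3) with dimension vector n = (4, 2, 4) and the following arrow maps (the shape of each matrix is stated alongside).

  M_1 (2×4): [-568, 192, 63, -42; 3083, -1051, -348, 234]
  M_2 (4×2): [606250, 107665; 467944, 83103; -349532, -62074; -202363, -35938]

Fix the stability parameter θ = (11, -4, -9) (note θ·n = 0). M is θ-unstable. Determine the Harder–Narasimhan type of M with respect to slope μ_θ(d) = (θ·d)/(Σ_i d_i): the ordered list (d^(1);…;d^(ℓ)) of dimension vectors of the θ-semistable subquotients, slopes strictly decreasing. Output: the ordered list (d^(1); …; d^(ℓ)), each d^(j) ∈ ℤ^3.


Interval decomposition of M: I[1,1]^2, I[1,3]^2, I[3,3]^2.
HN type (ℓ=3): μ^(1)=11; μ^(2)=-2/3; μ^(3)=-9

((2, 0, 0); (2, 2, 2); (0, 0, 2))


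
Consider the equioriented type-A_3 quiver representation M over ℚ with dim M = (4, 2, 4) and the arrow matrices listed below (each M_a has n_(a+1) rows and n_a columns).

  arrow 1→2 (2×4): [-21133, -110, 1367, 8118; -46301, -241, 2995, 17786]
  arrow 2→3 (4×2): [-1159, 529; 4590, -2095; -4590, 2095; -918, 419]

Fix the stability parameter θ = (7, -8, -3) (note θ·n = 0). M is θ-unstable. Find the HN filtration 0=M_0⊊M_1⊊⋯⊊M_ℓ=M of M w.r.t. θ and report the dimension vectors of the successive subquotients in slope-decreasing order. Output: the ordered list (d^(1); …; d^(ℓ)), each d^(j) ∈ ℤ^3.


Via rank(M_{q-1}∘⋯∘M_p): M ≅ I[1,1]^2, I[1,3]^2, I[3,3]^2.
μ_θ-semistable layers: μ^(1)=7; μ^(2)=-4/3; μ^(3)=-3

((2, 0, 0); (2, 2, 2); (0, 0, 2))


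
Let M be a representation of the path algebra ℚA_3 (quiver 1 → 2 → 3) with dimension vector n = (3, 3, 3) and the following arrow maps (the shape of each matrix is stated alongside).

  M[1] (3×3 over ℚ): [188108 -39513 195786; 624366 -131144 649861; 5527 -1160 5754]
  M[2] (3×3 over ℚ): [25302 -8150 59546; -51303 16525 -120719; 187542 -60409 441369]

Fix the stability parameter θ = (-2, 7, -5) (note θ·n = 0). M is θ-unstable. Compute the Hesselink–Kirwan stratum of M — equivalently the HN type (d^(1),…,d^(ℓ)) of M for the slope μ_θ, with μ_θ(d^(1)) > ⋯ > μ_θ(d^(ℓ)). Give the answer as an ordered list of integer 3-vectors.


Interval decomposition of M: I[1,2], I[1,3]^2, I[3,3].
HN type (ℓ=4): μ^(1)=7; μ^(2)=1; μ^(3)=-2; μ^(4)=-5

((0, 1, 0); (0, 2, 2); (3, 0, 0); (0, 0, 1))


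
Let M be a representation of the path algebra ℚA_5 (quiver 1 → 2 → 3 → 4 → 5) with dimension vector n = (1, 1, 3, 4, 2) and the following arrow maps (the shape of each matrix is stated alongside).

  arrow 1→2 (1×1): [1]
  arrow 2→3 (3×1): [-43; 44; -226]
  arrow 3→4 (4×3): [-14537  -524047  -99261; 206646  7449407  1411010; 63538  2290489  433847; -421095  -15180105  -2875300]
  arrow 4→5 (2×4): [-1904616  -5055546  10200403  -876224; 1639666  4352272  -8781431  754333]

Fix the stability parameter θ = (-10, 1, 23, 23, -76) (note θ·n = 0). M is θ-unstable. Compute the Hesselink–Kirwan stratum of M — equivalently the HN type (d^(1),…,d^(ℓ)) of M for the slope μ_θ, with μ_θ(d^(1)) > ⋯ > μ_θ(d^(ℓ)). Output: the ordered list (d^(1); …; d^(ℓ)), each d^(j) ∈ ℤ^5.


Interval decomposition of M: I[1,5], I[3,4], I[3,5], I[4,4].
HN type (ℓ=3): μ^(1)=23; μ^(2)=-29/4; μ^(3)=-10

((0, 0, 1, 2, 0); (0, 1, 1, 1, 1); (1, 0, 1, 1, 1))


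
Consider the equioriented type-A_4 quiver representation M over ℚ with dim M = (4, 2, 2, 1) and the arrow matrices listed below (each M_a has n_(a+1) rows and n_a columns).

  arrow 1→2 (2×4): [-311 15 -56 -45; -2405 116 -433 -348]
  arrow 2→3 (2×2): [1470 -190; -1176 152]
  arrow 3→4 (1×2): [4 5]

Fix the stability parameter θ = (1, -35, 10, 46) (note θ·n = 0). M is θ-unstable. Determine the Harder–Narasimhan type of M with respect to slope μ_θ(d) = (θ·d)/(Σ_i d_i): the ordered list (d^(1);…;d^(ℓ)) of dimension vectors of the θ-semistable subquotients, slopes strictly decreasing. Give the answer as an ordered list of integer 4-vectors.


Via rank(M_{q-1}∘⋯∘M_p): M ≅ I[1,1]^2, I[1,2], I[1,3], I[3,4].
μ_θ-semistable layers: μ^(1)=46; μ^(2)=10; μ^(3)=1; μ^(4)=-17

((0, 0, 0, 1); (0, 0, 2, 0); (2, 0, 0, 0); (2, 2, 0, 0))


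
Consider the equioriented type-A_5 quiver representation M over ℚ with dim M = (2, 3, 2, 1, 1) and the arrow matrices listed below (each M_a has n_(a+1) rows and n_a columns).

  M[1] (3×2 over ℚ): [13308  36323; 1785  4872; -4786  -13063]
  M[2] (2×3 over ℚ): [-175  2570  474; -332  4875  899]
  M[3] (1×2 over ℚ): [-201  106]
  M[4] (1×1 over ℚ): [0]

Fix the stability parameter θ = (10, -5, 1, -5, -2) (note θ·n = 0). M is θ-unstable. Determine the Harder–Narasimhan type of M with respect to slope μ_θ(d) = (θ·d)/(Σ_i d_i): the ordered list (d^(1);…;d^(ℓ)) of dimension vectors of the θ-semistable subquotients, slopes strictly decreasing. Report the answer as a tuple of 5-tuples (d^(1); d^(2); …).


Interval decomposition of M: I[1,3], I[1,4], I[2,2], I[5,5].
HN type (ℓ=4): μ^(1)=2; μ^(2)=1/4; μ^(3)=-2; μ^(4)=-5

((1, 1, 1, 0, 0); (1, 1, 1, 1, 0); (0, 0, 0, 0, 1); (0, 1, 0, 0, 0))


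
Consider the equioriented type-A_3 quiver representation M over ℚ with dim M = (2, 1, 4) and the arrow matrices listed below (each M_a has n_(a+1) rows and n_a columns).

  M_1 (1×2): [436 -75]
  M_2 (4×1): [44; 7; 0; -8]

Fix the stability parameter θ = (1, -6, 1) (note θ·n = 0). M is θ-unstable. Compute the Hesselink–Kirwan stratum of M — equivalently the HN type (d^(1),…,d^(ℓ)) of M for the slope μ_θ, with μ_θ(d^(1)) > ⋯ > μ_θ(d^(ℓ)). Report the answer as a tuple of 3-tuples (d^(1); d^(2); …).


Interval decomposition of M: I[1,1], I[1,3], I[3,3]^3.
HN type (ℓ=2): μ^(1)=1; μ^(2)=-5/2

((1, 0, 4); (1, 1, 0))


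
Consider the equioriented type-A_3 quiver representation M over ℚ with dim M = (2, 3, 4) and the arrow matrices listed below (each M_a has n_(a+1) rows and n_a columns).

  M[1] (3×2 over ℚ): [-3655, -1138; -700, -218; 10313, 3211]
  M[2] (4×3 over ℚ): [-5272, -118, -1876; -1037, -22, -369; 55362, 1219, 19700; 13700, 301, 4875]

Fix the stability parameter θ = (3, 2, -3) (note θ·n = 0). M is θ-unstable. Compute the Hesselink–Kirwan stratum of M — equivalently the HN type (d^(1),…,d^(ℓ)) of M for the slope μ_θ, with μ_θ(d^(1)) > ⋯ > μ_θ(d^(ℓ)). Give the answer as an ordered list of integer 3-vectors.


Barcode: M ≅ I[1,3]^2, I[2,3], I[3,3]. HN layers by μ_θ (3 steps, strictly decreasing):
  μ^(1)=2/3; μ^(2)=-1/2; μ^(3)=-3

((2, 2, 2); (0, 1, 1); (0, 0, 1))


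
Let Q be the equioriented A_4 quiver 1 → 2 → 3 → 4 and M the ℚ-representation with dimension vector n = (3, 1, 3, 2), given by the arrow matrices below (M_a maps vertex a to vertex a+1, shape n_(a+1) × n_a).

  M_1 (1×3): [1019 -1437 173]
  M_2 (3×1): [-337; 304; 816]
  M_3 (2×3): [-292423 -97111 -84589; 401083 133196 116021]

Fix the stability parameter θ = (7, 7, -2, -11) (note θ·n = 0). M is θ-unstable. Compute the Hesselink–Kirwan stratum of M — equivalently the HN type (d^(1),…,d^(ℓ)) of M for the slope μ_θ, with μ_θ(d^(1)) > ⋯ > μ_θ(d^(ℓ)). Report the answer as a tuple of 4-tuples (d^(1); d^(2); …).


Barcode: M ≅ I[1,1]^2, I[1,4], I[3,3], I[3,4]. HN layers by μ_θ (4 steps, strictly decreasing):
  μ^(1)=7; μ^(2)=1/4; μ^(3)=-2; μ^(4)=-13/2

((2, 0, 0, 0); (1, 1, 1, 1); (0, 0, 1, 0); (0, 0, 1, 1))


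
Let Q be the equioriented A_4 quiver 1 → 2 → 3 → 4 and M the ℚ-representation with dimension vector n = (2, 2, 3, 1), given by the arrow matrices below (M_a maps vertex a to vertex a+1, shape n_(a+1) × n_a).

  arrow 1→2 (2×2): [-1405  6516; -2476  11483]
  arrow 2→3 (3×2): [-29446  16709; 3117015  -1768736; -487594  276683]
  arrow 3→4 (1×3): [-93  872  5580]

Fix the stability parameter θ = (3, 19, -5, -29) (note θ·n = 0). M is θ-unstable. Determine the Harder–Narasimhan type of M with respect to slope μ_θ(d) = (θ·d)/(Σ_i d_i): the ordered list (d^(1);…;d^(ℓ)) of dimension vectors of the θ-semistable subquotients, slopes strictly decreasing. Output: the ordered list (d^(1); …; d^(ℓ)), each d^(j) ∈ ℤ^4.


Via rank(M_{q-1}∘⋯∘M_p): M ≅ I[1,3], I[1,4], I[3,3].
μ_θ-semistable layers: μ^(1)=7; μ^(2)=3; μ^(3)=-3; μ^(4)=-5

((0, 1, 1, 0); (1, 0, 0, 0); (1, 1, 1, 1); (0, 0, 1, 0))


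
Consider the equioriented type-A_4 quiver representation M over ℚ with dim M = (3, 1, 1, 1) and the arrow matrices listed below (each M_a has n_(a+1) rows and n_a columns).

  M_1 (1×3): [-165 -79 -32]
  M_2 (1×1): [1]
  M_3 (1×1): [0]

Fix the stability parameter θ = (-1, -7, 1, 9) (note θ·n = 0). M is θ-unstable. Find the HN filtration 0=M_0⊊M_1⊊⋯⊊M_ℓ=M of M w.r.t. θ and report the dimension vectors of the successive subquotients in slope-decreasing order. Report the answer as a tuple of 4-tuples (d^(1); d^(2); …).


Barcode: M ≅ I[1,1]^2, I[1,3], I[4,4]. HN layers by μ_θ (4 steps, strictly decreasing):
  μ^(1)=9; μ^(2)=1; μ^(3)=-1; μ^(4)=-4

((0, 0, 0, 1); (0, 0, 1, 0); (2, 0, 0, 0); (1, 1, 0, 0))


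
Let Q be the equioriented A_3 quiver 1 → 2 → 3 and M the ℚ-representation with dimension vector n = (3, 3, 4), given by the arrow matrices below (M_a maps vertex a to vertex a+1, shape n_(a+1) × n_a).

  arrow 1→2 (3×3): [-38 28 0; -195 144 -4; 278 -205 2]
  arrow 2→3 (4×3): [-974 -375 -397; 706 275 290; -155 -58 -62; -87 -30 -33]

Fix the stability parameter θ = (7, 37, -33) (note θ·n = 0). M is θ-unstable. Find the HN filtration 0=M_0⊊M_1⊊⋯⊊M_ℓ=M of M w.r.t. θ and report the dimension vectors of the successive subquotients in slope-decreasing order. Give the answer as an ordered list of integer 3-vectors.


Barcode: M ≅ I[1,1], I[1,3]^2, I[2,3], I[3,3]. HN layers by μ_θ (4 steps, strictly decreasing):
  μ^(1)=7; μ^(2)=11/3; μ^(3)=2; μ^(4)=-33

((1, 0, 0); (2, 2, 2); (0, 1, 1); (0, 0, 1))


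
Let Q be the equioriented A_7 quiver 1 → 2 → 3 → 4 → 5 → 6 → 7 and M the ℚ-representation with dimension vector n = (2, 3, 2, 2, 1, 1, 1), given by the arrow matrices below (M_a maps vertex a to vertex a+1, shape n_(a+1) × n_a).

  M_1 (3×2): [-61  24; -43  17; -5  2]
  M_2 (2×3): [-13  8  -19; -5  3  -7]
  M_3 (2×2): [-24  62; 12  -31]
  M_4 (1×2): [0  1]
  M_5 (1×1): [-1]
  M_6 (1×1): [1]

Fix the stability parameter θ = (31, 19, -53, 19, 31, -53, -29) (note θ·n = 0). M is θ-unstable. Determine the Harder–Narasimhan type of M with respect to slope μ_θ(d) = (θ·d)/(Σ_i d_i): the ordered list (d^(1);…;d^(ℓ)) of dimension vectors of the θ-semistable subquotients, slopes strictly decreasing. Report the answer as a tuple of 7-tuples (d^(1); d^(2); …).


Via rank(M_{q-1}∘⋯∘M_p): M ≅ I[1,3], I[1,7], I[2,2], I[4,4].
μ_θ-semistable layers: μ^(1)=19; μ^(2)=-1; μ^(3)=-5

((0, 1, 0, 1, 0, 0, 0); (1, 1, 1, 0, 0, 0, 0); (1, 1, 1, 1, 1, 1, 1))


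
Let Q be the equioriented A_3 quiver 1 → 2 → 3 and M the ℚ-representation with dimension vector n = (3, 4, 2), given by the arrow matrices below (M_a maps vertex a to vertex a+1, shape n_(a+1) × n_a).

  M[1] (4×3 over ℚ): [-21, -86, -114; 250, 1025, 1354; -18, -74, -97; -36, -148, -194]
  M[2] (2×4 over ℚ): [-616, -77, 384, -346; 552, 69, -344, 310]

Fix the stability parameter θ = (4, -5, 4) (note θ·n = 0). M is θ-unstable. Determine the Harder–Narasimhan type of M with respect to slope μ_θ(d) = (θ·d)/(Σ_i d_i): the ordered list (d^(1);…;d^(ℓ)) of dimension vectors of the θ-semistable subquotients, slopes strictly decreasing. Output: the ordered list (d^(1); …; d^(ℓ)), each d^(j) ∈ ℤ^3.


Barcode: M ≅ I[1,2]^2, I[1,3], I[2,3]. HN layers by μ_θ (3 steps, strictly decreasing):
  μ^(1)=4; μ^(2)=-1/2; μ^(3)=-5

((0, 0, 2); (3, 3, 0); (0, 1, 0))


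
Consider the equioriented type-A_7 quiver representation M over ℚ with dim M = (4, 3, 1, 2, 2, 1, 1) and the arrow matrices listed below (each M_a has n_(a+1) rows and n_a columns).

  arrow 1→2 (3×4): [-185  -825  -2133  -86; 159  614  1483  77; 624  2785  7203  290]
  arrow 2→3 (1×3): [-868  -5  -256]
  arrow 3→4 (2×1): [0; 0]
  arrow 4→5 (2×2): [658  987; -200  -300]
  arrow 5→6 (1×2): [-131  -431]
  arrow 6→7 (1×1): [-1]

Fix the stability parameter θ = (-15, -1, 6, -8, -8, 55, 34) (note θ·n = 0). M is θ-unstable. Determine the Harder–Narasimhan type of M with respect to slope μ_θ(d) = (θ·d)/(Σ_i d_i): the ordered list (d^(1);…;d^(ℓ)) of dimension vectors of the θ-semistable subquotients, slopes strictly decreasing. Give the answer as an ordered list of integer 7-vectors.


Barcode: M ≅ I[1,1], I[1,2]^2, I[1,3], I[4,4], I[4,7], I[5,5]. HN layers by μ_θ (5 steps, strictly decreasing):
  μ^(1)=89/2; μ^(2)=6; μ^(3)=-1; μ^(4)=-8; μ^(5)=-15

((0, 0, 0, 0, 0, 1, 1); (0, 0, 1, 0, 0, 0, 0); (0, 3, 0, 0, 0, 0, 0); (0, 0, 0, 2, 2, 0, 0); (4, 0, 0, 0, 0, 0, 0))


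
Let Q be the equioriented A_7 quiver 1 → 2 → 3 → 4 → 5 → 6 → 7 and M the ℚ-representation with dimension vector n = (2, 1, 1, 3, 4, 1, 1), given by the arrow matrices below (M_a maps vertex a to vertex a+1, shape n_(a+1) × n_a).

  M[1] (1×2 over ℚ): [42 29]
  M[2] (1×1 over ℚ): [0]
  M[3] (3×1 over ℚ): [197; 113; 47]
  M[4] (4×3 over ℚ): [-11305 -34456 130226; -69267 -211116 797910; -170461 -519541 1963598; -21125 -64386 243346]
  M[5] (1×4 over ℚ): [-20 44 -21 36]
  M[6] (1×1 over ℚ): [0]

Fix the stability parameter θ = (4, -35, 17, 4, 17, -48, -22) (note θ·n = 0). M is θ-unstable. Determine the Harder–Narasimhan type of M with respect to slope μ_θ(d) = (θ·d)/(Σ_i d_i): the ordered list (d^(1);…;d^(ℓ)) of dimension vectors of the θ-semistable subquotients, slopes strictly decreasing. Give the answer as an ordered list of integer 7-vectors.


Barcode: M ≅ I[1,1], I[1,2], I[3,5], I[4,4], I[4,6], I[5,5]^2, I[7,7]. HN layers by μ_θ (6 steps, strictly decreasing):
  μ^(1)=17; μ^(2)=21/2; μ^(3)=4; μ^(4)=-9; μ^(5)=-31/2; μ^(6)=-22

((0, 0, 0, 0, 3, 0, 0); (0, 0, 1, 1, 0, 0, 0); (1, 0, 0, 1, 0, 0, 0); (0, 0, 0, 1, 1, 1, 0); (1, 1, 0, 0, 0, 0, 0); (0, 0, 0, 0, 0, 0, 1))


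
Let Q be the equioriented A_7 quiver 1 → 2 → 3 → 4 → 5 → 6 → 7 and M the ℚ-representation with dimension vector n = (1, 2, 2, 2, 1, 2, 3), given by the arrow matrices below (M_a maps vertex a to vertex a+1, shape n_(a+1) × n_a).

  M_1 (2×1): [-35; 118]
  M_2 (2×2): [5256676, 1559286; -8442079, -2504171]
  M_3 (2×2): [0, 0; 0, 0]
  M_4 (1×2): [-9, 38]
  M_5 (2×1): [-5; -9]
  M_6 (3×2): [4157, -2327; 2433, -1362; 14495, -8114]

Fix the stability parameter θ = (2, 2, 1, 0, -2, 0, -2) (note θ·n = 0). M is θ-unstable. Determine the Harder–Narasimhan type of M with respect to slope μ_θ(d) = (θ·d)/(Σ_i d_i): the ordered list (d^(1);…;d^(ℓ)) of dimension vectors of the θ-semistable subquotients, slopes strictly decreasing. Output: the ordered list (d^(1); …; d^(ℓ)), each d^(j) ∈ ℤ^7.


Interval decomposition of M: I[1,3], I[2,3], I[4,4], I[4,7], I[6,7], I[7,7].
HN type (ℓ=5): μ^(1)=5/3; μ^(2)=3/2; μ^(3)=0; μ^(4)=-1; μ^(5)=-2

((1, 1, 1, 0, 0, 0, 0); (0, 1, 1, 0, 0, 0, 0); (0, 0, 0, 1, 0, 0, 0); (0, 0, 0, 1, 1, 2, 2); (0, 0, 0, 0, 0, 0, 1))


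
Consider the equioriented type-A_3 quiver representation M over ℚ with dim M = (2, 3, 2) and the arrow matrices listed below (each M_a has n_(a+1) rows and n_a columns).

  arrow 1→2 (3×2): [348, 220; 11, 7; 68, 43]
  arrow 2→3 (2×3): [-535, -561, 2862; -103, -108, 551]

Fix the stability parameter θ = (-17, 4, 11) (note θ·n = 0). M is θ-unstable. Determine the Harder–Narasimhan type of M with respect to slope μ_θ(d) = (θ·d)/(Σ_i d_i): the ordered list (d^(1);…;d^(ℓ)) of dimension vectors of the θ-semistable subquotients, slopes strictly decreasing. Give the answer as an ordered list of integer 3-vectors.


Interval decomposition of M: I[1,3]^2, I[2,2].
HN type (ℓ=3): μ^(1)=11; μ^(2)=4; μ^(3)=-17

((0, 0, 2); (0, 3, 0); (2, 0, 0))


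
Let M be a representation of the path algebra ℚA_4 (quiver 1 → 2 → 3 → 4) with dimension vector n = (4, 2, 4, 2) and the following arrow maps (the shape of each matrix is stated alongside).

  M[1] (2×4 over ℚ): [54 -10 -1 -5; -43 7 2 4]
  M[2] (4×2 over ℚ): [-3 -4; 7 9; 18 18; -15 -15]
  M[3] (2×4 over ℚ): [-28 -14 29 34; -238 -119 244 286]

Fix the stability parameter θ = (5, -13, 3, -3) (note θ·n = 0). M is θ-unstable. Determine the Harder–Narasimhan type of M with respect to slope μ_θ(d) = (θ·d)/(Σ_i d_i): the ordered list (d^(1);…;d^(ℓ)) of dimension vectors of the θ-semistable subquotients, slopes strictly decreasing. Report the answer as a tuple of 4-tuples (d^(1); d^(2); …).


Interval decomposition of M: I[1,1]^2, I[1,3], I[1,4], I[3,3], I[3,4].
HN type (ℓ=4): μ^(1)=5; μ^(2)=3; μ^(3)=0; μ^(4)=-4

((2, 0, 0, 0); (0, 0, 2, 0); (0, 0, 2, 2); (2, 2, 0, 0))


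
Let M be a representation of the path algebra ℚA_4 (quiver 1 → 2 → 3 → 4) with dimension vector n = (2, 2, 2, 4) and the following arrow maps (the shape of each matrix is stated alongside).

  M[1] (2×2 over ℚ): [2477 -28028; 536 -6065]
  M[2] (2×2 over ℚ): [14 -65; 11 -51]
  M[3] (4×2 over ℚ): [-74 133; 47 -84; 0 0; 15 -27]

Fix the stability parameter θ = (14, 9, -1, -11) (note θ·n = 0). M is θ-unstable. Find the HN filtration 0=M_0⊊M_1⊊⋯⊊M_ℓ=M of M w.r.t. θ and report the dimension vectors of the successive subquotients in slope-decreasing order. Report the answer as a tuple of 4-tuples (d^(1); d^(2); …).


Via rank(M_{q-1}∘⋯∘M_p): M ≅ I[1,4]^2, I[4,4]^2.
μ_θ-semistable layers: μ^(1)=11/4; μ^(2)=-11

((2, 2, 2, 2); (0, 0, 0, 2))


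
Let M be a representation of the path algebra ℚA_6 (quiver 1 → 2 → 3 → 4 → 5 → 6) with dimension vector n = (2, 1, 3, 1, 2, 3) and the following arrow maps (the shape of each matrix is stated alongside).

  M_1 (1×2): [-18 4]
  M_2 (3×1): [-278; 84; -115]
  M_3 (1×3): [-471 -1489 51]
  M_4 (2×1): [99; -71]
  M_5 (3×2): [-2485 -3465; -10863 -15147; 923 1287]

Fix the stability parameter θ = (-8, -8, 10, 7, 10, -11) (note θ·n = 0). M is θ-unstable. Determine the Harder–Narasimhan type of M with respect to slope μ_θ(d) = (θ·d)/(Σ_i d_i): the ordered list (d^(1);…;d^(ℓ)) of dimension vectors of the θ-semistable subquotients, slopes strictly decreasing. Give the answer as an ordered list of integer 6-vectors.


Via rank(M_{q-1}∘⋯∘M_p): M ≅ I[1,1], I[1,5], I[3,3]^2, I[5,6], I[6,6]^2.
μ_θ-semistable layers: μ^(1)=10; μ^(2)=17/2; μ^(3)=-1/2; μ^(4)=-8; μ^(5)=-11

((0, 0, 2, 0, 1, 0); (0, 0, 1, 1, 0, 0); (0, 0, 0, 0, 1, 1); (2, 1, 0, 0, 0, 0); (0, 0, 0, 0, 0, 2))


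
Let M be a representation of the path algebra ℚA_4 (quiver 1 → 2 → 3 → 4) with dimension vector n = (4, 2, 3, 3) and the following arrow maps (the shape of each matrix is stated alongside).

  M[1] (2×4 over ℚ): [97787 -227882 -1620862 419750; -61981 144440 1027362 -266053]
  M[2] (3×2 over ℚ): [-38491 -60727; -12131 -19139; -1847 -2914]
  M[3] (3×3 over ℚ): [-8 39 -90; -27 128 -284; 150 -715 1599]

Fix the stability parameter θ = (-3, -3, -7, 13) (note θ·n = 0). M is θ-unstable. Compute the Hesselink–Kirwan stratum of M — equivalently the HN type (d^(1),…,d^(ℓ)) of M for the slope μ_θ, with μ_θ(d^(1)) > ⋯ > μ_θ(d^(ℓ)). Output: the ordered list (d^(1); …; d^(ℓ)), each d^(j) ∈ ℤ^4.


Interval decomposition of M: I[1,1]^2, I[1,4]^2, I[3,4].
HN type (ℓ=4): μ^(1)=13; μ^(2)=-3; μ^(3)=-13/3; μ^(4)=-7

((0, 0, 0, 3); (2, 0, 0, 0); (2, 2, 2, 0); (0, 0, 1, 0))


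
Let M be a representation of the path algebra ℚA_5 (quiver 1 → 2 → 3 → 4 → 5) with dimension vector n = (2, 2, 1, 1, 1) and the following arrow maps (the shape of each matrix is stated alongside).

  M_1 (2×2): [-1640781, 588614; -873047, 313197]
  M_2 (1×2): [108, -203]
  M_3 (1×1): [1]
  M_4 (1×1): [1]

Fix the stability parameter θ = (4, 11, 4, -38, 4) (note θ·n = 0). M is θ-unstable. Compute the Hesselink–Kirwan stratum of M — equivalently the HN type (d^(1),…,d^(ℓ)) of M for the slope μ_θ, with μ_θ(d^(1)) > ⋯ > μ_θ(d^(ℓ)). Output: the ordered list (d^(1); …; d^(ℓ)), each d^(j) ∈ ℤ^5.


Interval decomposition of M: I[1,2], I[1,5].
HN type (ℓ=3): μ^(1)=11; μ^(2)=4; μ^(3)=-19/4

((0, 1, 0, 0, 0); (1, 0, 0, 0, 1); (1, 1, 1, 1, 0))


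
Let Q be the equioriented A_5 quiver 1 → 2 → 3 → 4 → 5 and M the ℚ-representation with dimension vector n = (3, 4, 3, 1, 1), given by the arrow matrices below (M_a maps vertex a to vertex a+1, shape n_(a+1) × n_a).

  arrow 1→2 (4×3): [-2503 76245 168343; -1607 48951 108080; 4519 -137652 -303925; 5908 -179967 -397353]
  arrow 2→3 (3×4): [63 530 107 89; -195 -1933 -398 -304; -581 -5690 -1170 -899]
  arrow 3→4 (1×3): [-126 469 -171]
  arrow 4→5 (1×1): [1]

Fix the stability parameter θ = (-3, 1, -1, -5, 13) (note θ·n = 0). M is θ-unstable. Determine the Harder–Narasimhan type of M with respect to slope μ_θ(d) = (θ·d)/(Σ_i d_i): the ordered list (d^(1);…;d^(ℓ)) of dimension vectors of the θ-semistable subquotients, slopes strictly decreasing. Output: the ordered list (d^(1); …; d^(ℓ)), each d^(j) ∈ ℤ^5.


Interval decomposition of M: I[1,2], I[1,3], I[1,5], I[2,3].
HN type (ℓ=5): μ^(1)=13; μ^(2)=1; μ^(3)=0; μ^(4)=-5/3; μ^(5)=-3

((0, 0, 0, 0, 1); (0, 1, 0, 0, 0); (0, 2, 2, 0, 0); (0, 1, 1, 1, 0); (3, 0, 0, 0, 0))


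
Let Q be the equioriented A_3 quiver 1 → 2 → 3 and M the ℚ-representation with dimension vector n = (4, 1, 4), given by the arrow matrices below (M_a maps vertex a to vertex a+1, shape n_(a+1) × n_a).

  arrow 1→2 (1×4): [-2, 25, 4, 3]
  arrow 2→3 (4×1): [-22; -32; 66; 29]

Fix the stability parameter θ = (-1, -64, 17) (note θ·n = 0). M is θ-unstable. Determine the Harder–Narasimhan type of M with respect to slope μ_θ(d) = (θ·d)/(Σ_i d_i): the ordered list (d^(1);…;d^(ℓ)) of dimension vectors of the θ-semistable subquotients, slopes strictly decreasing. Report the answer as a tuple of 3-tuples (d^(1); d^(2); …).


Barcode: M ≅ I[1,1]^3, I[1,3], I[3,3]^3. HN layers by μ_θ (3 steps, strictly decreasing):
  μ^(1)=17; μ^(2)=-1; μ^(3)=-65/2

((0, 0, 4); (3, 0, 0); (1, 1, 0))


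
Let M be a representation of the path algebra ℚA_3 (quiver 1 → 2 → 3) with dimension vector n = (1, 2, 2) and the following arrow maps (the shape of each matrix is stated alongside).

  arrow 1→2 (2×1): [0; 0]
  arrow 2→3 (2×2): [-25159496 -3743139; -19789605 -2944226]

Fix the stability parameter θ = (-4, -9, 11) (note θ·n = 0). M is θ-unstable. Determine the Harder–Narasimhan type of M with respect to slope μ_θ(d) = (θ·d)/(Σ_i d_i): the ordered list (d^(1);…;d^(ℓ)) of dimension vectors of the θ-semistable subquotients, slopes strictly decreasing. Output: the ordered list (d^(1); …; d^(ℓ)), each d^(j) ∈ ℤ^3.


Barcode: M ≅ I[1,1], I[2,3]^2. HN layers by μ_θ (3 steps, strictly decreasing):
  μ^(1)=11; μ^(2)=-4; μ^(3)=-9

((0, 0, 2); (1, 0, 0); (0, 2, 0))


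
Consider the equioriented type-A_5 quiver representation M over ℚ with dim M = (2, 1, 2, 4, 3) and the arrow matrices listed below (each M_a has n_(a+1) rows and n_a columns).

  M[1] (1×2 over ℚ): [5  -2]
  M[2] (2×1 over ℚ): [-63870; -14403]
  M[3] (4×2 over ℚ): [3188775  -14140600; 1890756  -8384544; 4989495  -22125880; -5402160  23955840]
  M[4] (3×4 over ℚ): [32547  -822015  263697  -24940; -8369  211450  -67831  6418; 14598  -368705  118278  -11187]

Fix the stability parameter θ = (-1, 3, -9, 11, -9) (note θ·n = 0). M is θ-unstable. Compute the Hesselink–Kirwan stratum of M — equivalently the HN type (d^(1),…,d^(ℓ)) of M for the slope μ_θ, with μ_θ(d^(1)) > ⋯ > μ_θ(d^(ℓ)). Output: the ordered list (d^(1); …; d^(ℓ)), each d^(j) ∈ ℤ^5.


Via rank(M_{q-1}∘⋯∘M_p): M ≅ I[1,1], I[1,4], I[3,3], I[4,5]^3.
μ_θ-semistable layers: μ^(1)=11; μ^(2)=1; μ^(3)=-1; μ^(4)=-7/3; μ^(5)=-9

((0, 0, 0, 1, 0); (0, 0, 0, 3, 3); (1, 0, 0, 0, 0); (1, 1, 1, 0, 0); (0, 0, 1, 0, 0))


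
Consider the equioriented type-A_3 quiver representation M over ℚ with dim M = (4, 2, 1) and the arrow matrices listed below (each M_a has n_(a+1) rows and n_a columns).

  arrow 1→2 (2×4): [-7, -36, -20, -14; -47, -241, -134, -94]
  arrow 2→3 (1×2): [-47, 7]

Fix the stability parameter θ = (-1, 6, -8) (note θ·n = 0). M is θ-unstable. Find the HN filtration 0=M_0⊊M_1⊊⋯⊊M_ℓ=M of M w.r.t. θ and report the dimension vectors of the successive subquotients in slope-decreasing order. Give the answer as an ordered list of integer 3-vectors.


Via rank(M_{q-1}∘⋯∘M_p): M ≅ I[1,1]^2, I[1,2], I[1,3].
μ_θ-semistable layers: μ^(1)=6; μ^(2)=-1

((0, 1, 0); (4, 1, 1))


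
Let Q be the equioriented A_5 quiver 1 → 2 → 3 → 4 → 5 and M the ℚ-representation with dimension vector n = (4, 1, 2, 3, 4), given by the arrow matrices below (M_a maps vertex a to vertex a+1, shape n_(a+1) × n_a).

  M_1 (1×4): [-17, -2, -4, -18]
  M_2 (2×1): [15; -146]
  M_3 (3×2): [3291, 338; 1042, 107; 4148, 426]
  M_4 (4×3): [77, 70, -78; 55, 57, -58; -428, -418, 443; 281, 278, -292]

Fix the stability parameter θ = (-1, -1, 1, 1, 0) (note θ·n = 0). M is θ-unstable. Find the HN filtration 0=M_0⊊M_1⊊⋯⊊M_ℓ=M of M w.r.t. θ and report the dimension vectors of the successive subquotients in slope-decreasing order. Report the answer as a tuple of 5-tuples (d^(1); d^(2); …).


Barcode: M ≅ I[1,1]^3, I[1,5], I[3,5], I[4,5], I[5,5]. HN layers by μ_θ (4 steps, strictly decreasing):
  μ^(1)=2/3; μ^(2)=1/2; μ^(3)=0; μ^(4)=-1

((0, 0, 2, 2, 2); (0, 0, 0, 1, 1); (0, 0, 0, 0, 1); (4, 1, 0, 0, 0))


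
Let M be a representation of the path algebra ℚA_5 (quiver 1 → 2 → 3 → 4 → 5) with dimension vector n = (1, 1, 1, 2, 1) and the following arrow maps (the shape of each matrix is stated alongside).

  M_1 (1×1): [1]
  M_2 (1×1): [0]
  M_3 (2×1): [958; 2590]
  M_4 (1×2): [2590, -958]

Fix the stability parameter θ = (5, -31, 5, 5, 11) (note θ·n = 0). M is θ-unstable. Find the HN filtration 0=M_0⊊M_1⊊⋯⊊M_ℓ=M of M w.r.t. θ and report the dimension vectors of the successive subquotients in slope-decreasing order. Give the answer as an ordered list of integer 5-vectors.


Interval decomposition of M: I[1,2], I[3,4], I[4,5].
HN type (ℓ=3): μ^(1)=11; μ^(2)=5; μ^(3)=-13

((0, 0, 0, 0, 1); (0, 0, 1, 2, 0); (1, 1, 0, 0, 0))


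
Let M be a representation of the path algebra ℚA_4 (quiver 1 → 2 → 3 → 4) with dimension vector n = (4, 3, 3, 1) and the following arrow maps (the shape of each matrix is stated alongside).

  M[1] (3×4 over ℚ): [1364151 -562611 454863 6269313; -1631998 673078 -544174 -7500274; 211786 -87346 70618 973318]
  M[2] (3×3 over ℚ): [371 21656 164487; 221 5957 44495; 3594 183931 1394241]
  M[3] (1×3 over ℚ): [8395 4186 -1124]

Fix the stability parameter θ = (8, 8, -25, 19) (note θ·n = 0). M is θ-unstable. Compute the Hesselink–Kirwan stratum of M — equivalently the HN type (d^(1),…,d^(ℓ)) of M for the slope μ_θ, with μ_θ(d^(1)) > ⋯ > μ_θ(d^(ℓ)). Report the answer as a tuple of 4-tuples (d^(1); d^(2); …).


Via rank(M_{q-1}∘⋯∘M_p): M ≅ I[1,1]^3, I[1,4], I[2,3]^2.
μ_θ-semistable layers: μ^(1)=19; μ^(2)=8; μ^(3)=-3; μ^(4)=-17/2

((0, 0, 0, 1); (3, 0, 0, 0); (1, 1, 1, 0); (0, 2, 2, 0))


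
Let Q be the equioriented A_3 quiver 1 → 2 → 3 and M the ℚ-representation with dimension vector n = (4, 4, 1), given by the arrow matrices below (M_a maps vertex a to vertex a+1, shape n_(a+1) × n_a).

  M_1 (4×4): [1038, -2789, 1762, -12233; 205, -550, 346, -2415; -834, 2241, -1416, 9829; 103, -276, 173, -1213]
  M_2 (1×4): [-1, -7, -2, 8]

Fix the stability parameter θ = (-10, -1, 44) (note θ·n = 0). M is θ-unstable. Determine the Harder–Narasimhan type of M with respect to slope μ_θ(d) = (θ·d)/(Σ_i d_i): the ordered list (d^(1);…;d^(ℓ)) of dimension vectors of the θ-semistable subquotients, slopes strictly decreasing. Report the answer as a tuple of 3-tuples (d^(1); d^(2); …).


Barcode: M ≅ I[1,1], I[1,2]^2, I[1,3], I[2,2]. HN layers by μ_θ (3 steps, strictly decreasing):
  μ^(1)=44; μ^(2)=-1; μ^(3)=-10

((0, 0, 1); (0, 4, 0); (4, 0, 0))
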